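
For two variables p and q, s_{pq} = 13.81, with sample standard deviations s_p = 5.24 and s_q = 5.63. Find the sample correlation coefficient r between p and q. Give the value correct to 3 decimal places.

r = Cov(p,q) / (s_p · s_q) = 13.81 / (5.24 × 5.63)
  = 13.81 / 29.5012 ≈ 0.468

0.468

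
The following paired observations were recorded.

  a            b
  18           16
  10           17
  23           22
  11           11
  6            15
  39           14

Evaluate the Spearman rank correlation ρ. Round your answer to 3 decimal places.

Rank a: 4, 2, 5, 3, 1, 6
Rank b: 4, 5, 6, 1, 3, 2
d = rank(a) − rank(b): 0, -3, -1, 2, -2, 4; Σd² = 34
ρ = 1 − 6Σd² / [n(n²−1)] = 1 − 6×34 / (6×35) = 1 − 204/210 ≈ 0.029

0.029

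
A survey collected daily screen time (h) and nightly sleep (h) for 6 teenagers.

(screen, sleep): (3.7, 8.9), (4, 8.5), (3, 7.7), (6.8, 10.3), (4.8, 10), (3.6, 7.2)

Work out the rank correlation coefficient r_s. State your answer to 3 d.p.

Rank screen: 3, 4, 1, 6, 5, 2
Rank sleep: 4, 3, 2, 6, 5, 1
d = rank(screen) − rank(sleep): -1, 1, -1, 0, 0, 1; Σd² = 4
ρ = 1 − 6Σd² / [n(n²−1)] = 1 − 6×4 / (6×35) = 1 − 24/210 ≈ 0.886

0.886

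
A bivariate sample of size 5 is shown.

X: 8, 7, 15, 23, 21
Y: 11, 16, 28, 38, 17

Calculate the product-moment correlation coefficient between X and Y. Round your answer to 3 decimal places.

0.702

n = 5, ΣX = 74, ΣY = 110, ΣX² = 1308, ΣY² = 2894, ΣXY = 1851
nΣXY − ΣXΣY = 9255 − 8140 = 1115
nΣX² − (ΣX)² = 6540 − 5476 = 1064; nΣY² − (ΣY)² = 14470 − 12100 = 2370
r = 1115 / √(1064 × 2370) = 1115 / 1587.9798 ≈ 0.702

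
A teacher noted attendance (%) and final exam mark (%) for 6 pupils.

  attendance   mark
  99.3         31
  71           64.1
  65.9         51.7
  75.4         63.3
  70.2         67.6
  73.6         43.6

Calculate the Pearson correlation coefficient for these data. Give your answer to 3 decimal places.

n = 6, Σx = 455.4, Σy = 321.3, Σx² = 35274.46, Σy² = 18220.31, Σxy = 23763.73
nΣxy − ΣxΣy = 142582.38 − 146320.02 = -3737.64
nΣx² − (Σx)² = 211646.76 − 207389.16 = 4257.6; nΣy² − (Σy)² = 109321.86 − 103233.69 = 6088.17
r = -3737.64 / √(4257.6 × 6088.17) = -3737.64 / 5091.2663 ≈ -0.734

-0.734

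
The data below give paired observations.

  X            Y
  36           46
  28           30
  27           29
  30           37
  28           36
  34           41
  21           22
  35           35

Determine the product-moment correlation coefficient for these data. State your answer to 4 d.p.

n = 8, ΣX = 239, ΣY = 276, ΣX² = 7315, ΣY² = 9912, ΣXY = 8478
nΣXY − ΣXΣY = 67824 − 65964 = 1860
nΣX² − (ΣX)² = 58520 − 57121 = 1399; nΣY² − (ΣY)² = 79296 − 76176 = 3120
r = 1860 / √(1399 × 3120) = 1860 / 2089.2295 ≈ 0.8903

0.8903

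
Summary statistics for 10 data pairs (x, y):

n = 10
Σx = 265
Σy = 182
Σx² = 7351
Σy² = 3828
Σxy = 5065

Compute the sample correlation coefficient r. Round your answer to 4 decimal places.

0.5880

r = (nΣxy − ΣxΣy) / √[(nΣx² − (Σx)²)(nΣy² − (Σy)²)]
Numerator: 10×5065 − 265×182 = 2420
Denominator: √[(73510 − 70225)(38280 − 33124)] = √[3285 × 5156] = 4115.5145
r = 2420 / 4115.5145 ≈ 0.5880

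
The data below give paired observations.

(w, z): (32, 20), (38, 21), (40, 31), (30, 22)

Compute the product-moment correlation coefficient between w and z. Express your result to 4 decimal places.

0.6633

n = 4, Σw = 140, Σz = 94, Σw² = 4968, Σz² = 2286, Σwz = 3338
nΣwz − ΣwΣz = 13352 − 13160 = 192
nΣw² − (Σw)² = 19872 − 19600 = 272; nΣz² − (Σz)² = 9144 − 8836 = 308
r = 192 / √(272 × 308) = 192 / 289.4408 ≈ 0.6633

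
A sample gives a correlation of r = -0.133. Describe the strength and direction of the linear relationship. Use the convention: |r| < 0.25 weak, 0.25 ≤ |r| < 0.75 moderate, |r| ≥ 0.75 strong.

weak negative

r = -0.133 < 0 so the relationship is negative.
|r| = 0.133, which falls in the weak range.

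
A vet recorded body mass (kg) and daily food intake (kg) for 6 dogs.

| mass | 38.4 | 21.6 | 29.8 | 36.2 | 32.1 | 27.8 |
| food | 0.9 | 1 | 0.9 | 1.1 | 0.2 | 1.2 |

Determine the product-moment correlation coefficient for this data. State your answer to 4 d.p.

-0.1521

n = 6, Σx = 185.9, Σy = 5.3, Σx² = 5942.85, Σy² = 5.31, Σxy = 162.58
nΣxy − ΣxΣy = 975.48 − 985.27 = -9.79
nΣx² − (Σx)² = 35657.1 − 34558.81 = 1098.29; nΣy² − (Σy)² = 31.86 − 28.09 = 3.77
r = -9.79 / √(1098.29 × 3.77) = -9.79 / 64.3471 ≈ -0.1521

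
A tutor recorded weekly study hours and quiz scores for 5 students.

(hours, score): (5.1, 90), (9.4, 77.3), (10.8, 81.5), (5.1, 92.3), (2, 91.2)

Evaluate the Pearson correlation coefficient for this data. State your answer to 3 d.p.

-0.865

n = 5, Σx = 32.4, Σy = 432.3, Σx² = 261.02, Σy² = 37554.27, Σxy = 2718.95
nΣxy − ΣxΣy = 13594.75 − 14006.52 = -411.77
nΣx² − (Σx)² = 1305.1 − 1049.76 = 255.34; nΣy² − (Σy)² = 187771.35 − 186883.29 = 888.06
r = -411.77 / √(255.34 × 888.06) = -411.77 / 476.1903 ≈ -0.865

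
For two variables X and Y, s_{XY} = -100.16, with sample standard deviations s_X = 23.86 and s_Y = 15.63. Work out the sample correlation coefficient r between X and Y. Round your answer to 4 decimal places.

r = Cov(X,Y) / (s_X · s_Y) = -100.16 / (23.86 × 15.63)
  = -100.16 / 372.9318 ≈ -0.2686

-0.2686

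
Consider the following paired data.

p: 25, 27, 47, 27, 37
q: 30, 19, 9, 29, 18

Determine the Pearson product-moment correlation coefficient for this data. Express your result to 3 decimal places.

n = 5, Σp = 163, Σq = 105, Σp² = 5661, Σq² = 2507, Σpq = 3135
nΣpq − ΣpΣq = 15675 − 17115 = -1440
nΣp² − (Σp)² = 28305 − 26569 = 1736; nΣq² − (Σq)² = 12535 − 11025 = 1510
r = -1440 / √(1736 × 1510) = -1440 / 1619.0615 ≈ -0.889

-0.889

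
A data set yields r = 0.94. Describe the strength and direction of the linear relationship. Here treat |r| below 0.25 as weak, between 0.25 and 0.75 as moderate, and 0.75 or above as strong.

r = 0.94 > 0 so the relationship is positive.
|r| = 0.94, which falls in the strong range.

strong positive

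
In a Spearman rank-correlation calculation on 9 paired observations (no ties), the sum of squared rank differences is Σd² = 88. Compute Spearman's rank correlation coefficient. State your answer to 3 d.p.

0.267

ρ = 1 − 6Σd² / [n(n²−1)] = 1 − 6×88 / (9×80)
  = 1 − 528/720 = 1 − 0.7333 ≈ 0.267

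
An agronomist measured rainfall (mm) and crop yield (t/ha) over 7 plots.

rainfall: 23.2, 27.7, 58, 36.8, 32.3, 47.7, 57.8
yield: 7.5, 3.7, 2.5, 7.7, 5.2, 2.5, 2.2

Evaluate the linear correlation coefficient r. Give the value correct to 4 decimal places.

n = 7, Σx = 283.5, Σy = 31.3, Σx² = 12683.19, Σy² = 173.61, Σxy = 1119.22
nΣxy − ΣxΣy = 7834.54 − 8873.55 = -1039.01
nΣx² − (Σx)² = 88782.33 − 80372.25 = 8410.08; nΣy² − (Σy)² = 1215.27 − 979.69 = 235.58
r = -1039.01 / √(8410.08 × 235.58) = -1039.01 / 1407.5676 ≈ -0.7382

-0.7382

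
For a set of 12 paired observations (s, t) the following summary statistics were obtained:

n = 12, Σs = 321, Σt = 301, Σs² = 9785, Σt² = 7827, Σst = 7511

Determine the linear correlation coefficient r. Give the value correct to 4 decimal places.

r = (nΣst − ΣsΣt) / √[(nΣs² − (Σs)²)(nΣt² − (Σt)²)]
Numerator: 12×7511 − 321×301 = -6489
Denominator: √[(117420 − 103041)(93924 − 90601)] = √[14379 × 3323] = 6912.4104
r = -6489 / 6912.4104 ≈ -0.9387

-0.9387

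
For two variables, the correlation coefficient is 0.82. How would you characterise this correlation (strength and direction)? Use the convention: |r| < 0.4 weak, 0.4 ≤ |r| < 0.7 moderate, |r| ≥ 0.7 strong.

r = 0.82 > 0 so the relationship is positive.
|r| = 0.82, which falls in the strong range.

strong positive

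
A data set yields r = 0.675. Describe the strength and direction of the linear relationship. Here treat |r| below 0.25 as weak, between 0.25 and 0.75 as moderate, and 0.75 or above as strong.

moderate positive

r = 0.675 > 0 so the relationship is positive.
|r| = 0.675, which falls in the moderate range.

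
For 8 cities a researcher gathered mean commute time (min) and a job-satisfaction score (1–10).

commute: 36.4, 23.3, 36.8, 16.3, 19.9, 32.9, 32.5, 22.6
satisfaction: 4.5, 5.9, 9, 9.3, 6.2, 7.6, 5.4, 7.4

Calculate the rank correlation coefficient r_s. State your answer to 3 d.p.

-0.238

Rank commute: 7, 4, 8, 1, 2, 6, 5, 3
Rank satisfaction: 1, 3, 7, 8, 4, 6, 2, 5
d = rank(commute) − rank(satisfaction): 6, 1, 1, -7, -2, 0, 3, -2; Σd² = 104
ρ = 1 − 6Σd² / [n(n²−1)] = 1 − 6×104 / (8×63) = 1 − 624/504 ≈ -0.238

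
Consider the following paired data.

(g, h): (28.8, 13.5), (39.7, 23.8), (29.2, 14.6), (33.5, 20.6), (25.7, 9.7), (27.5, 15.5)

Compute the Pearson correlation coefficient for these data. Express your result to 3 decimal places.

n = 6, Σg = 184.4, Σh = 97.7, Σg² = 5797.16, Σh² = 1720.55, Σgh = 3125.62
nΣgh − ΣgΣh = 18753.72 − 18015.88 = 737.84
nΣg² − (Σg)² = 34782.96 − 34003.36 = 779.6; nΣh² − (Σh)² = 10323.3 − 9545.29 = 778.01
r = 737.84 / √(779.6 × 778.01) = 737.84 / 778.8046 ≈ 0.947

0.947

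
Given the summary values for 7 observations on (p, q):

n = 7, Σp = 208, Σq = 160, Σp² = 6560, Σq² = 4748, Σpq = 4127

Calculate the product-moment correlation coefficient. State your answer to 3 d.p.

r = (nΣpq − ΣpΣq) / √[(nΣp² − (Σp)²)(nΣq² − (Σq)²)]
Numerator: 7×4127 − 208×160 = -4391
Denominator: √[(45920 − 43264)(33236 − 25600)] = √[2656 × 7636] = 4503.4671
r = -4391 / 4503.4671 ≈ -0.975

-0.975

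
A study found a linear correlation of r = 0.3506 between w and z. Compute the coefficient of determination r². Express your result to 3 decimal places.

0.123

r² = (0.3506)² = 0.123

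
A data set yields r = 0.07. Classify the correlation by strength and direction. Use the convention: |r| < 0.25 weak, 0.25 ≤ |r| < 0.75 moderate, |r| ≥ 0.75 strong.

weak positive

r = 0.07 > 0 so the relationship is positive.
|r| = 0.07, which falls in the weak range.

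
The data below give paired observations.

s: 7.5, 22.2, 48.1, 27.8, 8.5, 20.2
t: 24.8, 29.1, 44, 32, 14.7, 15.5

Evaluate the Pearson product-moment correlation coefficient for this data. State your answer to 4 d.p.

0.8443

n = 6, Σs = 134.3, Σt = 160.1, Σs² = 4115.83, Σt² = 4878.19, Σst = 4276.07
nΣst − ΣsΣt = 25656.42 − 21501.43 = 4154.99
nΣs² − (Σs)² = 24694.98 − 18036.49 = 6658.49; nΣt² − (Σt)² = 29269.14 − 25632.01 = 3637.13
r = 4154.99 / √(6658.49 × 3637.13) = 4154.99 / 4921.1578 ≈ 0.8443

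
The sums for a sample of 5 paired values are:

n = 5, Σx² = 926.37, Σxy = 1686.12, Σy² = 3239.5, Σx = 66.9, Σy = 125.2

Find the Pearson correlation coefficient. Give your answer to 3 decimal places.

0.192

r = (nΣxy − ΣxΣy) / √[(nΣx² − (Σx)²)(nΣy² − (Σy)²)]
Numerator: 5×1686.12 − 66.9×125.2 = 54.72
Denominator: √[(4631.85 − 4475.61)(16197.5 − 15675.04)] = √[156.24 × 522.46] = 285.7082
r = 54.72 / 285.7082 ≈ 0.192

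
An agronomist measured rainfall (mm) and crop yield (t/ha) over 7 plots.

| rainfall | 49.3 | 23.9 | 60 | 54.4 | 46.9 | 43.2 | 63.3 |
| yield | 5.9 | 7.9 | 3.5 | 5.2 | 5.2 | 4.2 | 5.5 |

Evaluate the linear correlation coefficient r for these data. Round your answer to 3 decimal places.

n = 7, Σx = 341, Σy = 37.4, Σx² = 17633.8, Σy² = 211.44, Σxy = 1746.03
nΣxy − ΣxΣy = 12222.21 − 12753.4 = -531.19
nΣx² − (Σx)² = 123436.6 − 116281 = 7155.6; nΣy² − (Σy)² = 1480.08 − 1398.76 = 81.32
r = -531.19 / √(7155.6 × 81.32) = -531.19 / 762.8194 ≈ -0.696

-0.696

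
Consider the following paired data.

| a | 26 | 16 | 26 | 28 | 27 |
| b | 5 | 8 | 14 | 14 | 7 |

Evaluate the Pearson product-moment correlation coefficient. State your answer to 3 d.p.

0.274

n = 5, Σa = 123, Σb = 48, Σa² = 3121, Σb² = 530, Σab = 1203
nΣab − ΣaΣb = 6015 − 5904 = 111
nΣa² − (Σa)² = 15605 − 15129 = 476; nΣb² − (Σb)² = 2650 − 2304 = 346
r = 111 / √(476 × 346) = 111 / 405.8275 ≈ 0.274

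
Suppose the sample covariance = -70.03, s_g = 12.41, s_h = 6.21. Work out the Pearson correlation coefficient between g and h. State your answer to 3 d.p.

r = Cov(g,h) / (s_g · s_h) = -70.03 / (12.41 × 6.21)
  = -70.03 / 77.0661 ≈ -0.909

-0.909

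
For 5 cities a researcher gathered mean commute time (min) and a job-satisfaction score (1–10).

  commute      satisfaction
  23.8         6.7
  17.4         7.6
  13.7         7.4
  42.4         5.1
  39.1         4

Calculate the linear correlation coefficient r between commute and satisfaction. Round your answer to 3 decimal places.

-0.930

n = 5, Σx = 136.4, Σy = 30.8, Σx² = 4383.46, Σy² = 199.42, Σxy = 765.72
nΣxy − ΣxΣy = 3828.6 − 4201.12 = -372.52
nΣx² − (Σx)² = 21917.3 − 18604.96 = 3312.34; nΣy² − (Σy)² = 997.1 − 948.64 = 48.46
r = -372.52 / √(3312.34 × 48.46) = -372.52 / 400.6445 ≈ -0.930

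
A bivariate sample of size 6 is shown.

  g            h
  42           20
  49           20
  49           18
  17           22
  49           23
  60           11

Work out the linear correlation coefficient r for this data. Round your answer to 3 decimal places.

n = 6, Σg = 266, Σh = 114, Σg² = 12856, Σh² = 2258, Σgh = 4863
nΣgh − ΣgΣh = 29178 − 30324 = -1146
nΣg² − (Σg)² = 77136 − 70756 = 6380; nΣh² − (Σh)² = 13548 − 12996 = 552
r = -1146 / √(6380 × 552) = -1146 / 1876.6353 ≈ -0.611

-0.611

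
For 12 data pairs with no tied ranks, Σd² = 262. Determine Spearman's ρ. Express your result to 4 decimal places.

0.0839

ρ = 1 − 6Σd² / [n(n²−1)] = 1 − 6×262 / (12×143)
  = 1 − 1572/1716 = 1 − 0.91608 ≈ 0.0839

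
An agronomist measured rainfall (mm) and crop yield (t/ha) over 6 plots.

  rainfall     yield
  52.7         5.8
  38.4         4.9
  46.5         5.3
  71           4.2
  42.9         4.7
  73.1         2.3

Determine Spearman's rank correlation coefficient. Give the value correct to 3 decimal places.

-0.486

Rank rainfall: 4, 1, 3, 5, 2, 6
Rank yield: 6, 4, 5, 2, 3, 1
d = rank(rainfall) − rank(yield): -2, -3, -2, 3, -1, 5; Σd² = 52
ρ = 1 − 6Σd² / [n(n²−1)] = 1 − 6×52 / (6×35) = 1 − 312/210 ≈ -0.486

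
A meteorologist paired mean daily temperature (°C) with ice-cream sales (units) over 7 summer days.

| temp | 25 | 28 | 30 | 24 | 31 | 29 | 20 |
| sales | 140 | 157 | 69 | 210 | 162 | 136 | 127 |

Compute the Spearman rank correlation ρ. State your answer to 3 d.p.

-0.036

Rank temp: 3, 4, 6, 2, 7, 5, 1
Rank sales: 4, 5, 1, 7, 6, 3, 2
d = rank(temp) − rank(sales): -1, -1, 5, -5, 1, 2, -1; Σd² = 58
ρ = 1 − 6Σd² / [n(n²−1)] = 1 − 6×58 / (7×48) = 1 − 348/336 ≈ -0.036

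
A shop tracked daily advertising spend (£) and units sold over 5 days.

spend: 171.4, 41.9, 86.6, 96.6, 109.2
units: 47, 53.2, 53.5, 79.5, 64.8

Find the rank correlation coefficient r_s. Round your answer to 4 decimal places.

Rank spend: 5, 1, 2, 3, 4
Rank units: 1, 2, 3, 5, 4
d = rank(spend) − rank(units): 4, -1, -1, -2, 0; Σd² = 22
ρ = 1 − 6Σd² / [n(n²−1)] = 1 − 6×22 / (5×24) = 1 − 132/120 ≈ -0.1000

-0.1000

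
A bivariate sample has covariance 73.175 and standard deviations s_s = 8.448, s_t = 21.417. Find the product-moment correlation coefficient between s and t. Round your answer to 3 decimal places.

0.404

r = Cov(s,t) / (s_s · s_t) = 73.175 / (8.448 × 21.417)
  = 73.175 / 180.9308 ≈ 0.404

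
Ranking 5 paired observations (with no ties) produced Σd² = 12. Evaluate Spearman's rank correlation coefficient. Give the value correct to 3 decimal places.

0.400

ρ = 1 − 6Σd² / [n(n²−1)] = 1 − 6×12 / (5×24)
  = 1 − 72/120 = 1 − 0.6000 ≈ 0.400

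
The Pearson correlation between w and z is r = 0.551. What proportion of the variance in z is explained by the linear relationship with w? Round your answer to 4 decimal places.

0.3036

r² = (0.551)² = 0.3036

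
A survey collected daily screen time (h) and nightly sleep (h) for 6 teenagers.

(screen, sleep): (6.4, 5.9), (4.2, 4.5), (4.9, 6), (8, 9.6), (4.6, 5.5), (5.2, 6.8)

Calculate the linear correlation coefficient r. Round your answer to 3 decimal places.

0.888

n = 6, Σx = 33.3, Σy = 38.3, Σx² = 194.81, Σy² = 259.71, Σxy = 223.52
nΣxy − ΣxΣy = 1341.12 − 1275.39 = 65.73
nΣx² − (Σx)² = 1168.86 − 1108.89 = 59.97; nΣy² − (Σy)² = 1558.26 − 1466.89 = 91.37
r = 65.73 / √(59.97 × 91.37) = 65.73 / 74.0234 ≈ 0.888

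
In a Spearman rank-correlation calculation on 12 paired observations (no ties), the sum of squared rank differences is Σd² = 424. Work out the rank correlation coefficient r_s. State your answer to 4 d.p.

-0.4825

ρ = 1 − 6Σd² / [n(n²−1)] = 1 − 6×424 / (12×143)
  = 1 − 2544/1716 = 1 − 1.48252 ≈ -0.4825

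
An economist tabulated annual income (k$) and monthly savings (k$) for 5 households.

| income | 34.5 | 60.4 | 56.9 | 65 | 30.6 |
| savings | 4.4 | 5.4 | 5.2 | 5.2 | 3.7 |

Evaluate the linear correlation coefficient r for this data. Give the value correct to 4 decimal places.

n = 5, Σx = 247.4, Σy = 23.9, Σx² = 13237.38, Σy² = 116.29, Σxy = 1225.06
nΣxy − ΣxΣy = 6125.3 − 5912.86 = 212.44
nΣx² − (Σx)² = 66186.9 − 61206.76 = 4980.14; nΣy² − (Σy)² = 581.45 − 571.21 = 10.24
r = 212.44 / √(4980.14 × 10.24) = 212.44 / 225.8243 ≈ 0.9407

0.9407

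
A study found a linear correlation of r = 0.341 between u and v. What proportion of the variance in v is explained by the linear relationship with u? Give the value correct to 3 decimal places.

r² = (0.341)² = 0.116

0.116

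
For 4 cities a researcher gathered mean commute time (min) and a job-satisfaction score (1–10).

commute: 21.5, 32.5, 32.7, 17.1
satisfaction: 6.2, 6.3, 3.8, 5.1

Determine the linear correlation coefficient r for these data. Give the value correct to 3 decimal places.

n = 4, Σx = 103.8, Σy = 21.4, Σx² = 2880.2, Σy² = 118.58, Σxy = 549.52
nΣxy − ΣxΣy = 2198.08 − 2221.32 = -23.24
nΣx² − (Σx)² = 11520.8 − 10774.44 = 746.36; nΣy² − (Σy)² = 474.32 − 457.96 = 16.36
r = -23.24 / √(746.36 × 16.36) = -23.24 / 110.5009 ≈ -0.210

-0.210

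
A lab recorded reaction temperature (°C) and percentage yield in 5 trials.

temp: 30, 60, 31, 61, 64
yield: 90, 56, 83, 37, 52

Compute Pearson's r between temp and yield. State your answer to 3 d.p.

n = 5, Σx = 246, Σy = 318, Σx² = 13278, Σy² = 22198, Σxy = 14218
nΣxy − ΣxΣy = 71090 − 78228 = -7138
nΣx² − (Σx)² = 66390 − 60516 = 5874; nΣy² − (Σy)² = 110990 − 101124 = 9866
r = -7138 / √(5874 × 9866) = -7138 / 7612.6792 ≈ -0.938

-0.938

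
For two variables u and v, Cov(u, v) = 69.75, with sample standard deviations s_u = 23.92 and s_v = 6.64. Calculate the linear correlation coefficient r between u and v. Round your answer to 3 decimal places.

r = Cov(u,v) / (s_u · s_v) = 69.75 / (23.92 × 6.64)
  = 69.75 / 158.8288 ≈ 0.439

0.439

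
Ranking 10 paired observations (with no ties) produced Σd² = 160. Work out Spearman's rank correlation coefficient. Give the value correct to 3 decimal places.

0.030

ρ = 1 − 6Σd² / [n(n²−1)] = 1 − 6×160 / (10×99)
  = 1 − 960/990 = 1 − 0.9697 ≈ 0.030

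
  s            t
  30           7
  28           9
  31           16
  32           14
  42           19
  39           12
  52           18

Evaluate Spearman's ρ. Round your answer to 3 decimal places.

Rank s: 2, 1, 3, 4, 6, 5, 7
Rank t: 1, 2, 5, 4, 7, 3, 6
d = rank(s) − rank(t): 1, -1, -2, 0, -1, 2, 1; Σd² = 12
ρ = 1 − 6Σd² / [n(n²−1)] = 1 − 6×12 / (7×48) = 1 − 72/336 ≈ 0.786

0.786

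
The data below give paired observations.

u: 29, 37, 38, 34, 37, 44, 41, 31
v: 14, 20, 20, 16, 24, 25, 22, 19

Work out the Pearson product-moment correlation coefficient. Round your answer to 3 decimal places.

n = 8, Σu = 291, Σv = 160, Σu² = 10757, Σv² = 3298, Σuv = 5929
nΣuv − ΣuΣv = 47432 − 46560 = 872
nΣu² − (Σu)² = 86056 − 84681 = 1375; nΣv² − (Σv)² = 26384 − 25600 = 784
r = 872 / √(1375 × 784) = 872 / 1038.2678 ≈ 0.840

0.840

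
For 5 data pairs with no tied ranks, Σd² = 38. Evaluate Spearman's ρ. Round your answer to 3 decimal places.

ρ = 1 − 6Σd² / [n(n²−1)] = 1 − 6×38 / (5×24)
  = 1 − 228/120 = 1 − 1.9000 ≈ -0.900

-0.900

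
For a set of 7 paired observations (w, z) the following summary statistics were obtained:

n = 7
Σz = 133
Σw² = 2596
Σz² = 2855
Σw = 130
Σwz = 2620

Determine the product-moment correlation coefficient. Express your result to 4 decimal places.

0.6144

r = (nΣwz − ΣwΣz) / √[(nΣw² − (Σw)²)(nΣz² − (Σz)²)]
Numerator: 7×2620 − 130×133 = 1050
Denominator: √[(18172 − 16900)(19985 − 17689)] = √[1272 × 2296] = 1708.9506
r = 1050 / 1708.9506 ≈ 0.6144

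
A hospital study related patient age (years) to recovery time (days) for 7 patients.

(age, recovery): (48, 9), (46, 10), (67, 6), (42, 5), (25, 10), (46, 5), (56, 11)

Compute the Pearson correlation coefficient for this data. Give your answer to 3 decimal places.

n = 7, Σx = 330, Σy = 56, Σx² = 16550, Σy² = 488, Σxy = 2600
nΣxy − ΣxΣy = 18200 − 18480 = -280
nΣx² − (Σx)² = 115850 − 108900 = 6950; nΣy² − (Σy)² = 3416 − 3136 = 280
r = -280 / √(6950 × 280) = -280 / 1394.9910 ≈ -0.201

-0.201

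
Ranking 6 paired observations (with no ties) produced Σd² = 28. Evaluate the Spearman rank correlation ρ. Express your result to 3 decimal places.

ρ = 1 − 6Σd² / [n(n²−1)] = 1 − 6×28 / (6×35)
  = 1 − 168/210 = 1 − 0.8000 ≈ 0.200

0.200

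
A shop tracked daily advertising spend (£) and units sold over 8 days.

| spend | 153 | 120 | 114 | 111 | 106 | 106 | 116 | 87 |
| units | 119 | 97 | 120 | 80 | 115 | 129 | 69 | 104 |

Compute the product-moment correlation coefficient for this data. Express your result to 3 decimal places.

n = 8, Σx = 913, Σy = 833, Σx² = 106623, Σy² = 89813, Σxy = 95323
nΣxy − ΣxΣy = 762584 − 760529 = 2055
nΣx² − (Σx)² = 852984 − 833569 = 19415; nΣy² − (Σy)² = 718504 − 693889 = 24615
r = 2055 / √(19415 × 24615) = 2055 / 21860.9292 ≈ 0.094

0.094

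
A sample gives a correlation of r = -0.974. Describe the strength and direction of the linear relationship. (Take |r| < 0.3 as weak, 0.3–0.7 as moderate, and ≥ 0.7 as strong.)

r = -0.974 < 0 so the relationship is negative.
|r| = 0.974, which falls in the strong range.

strong negative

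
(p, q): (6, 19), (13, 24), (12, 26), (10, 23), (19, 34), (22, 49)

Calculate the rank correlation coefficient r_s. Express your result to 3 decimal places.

Rank p: 1, 4, 3, 2, 5, 6
Rank q: 1, 3, 4, 2, 5, 6
d = rank(p) − rank(q): 0, 1, -1, 0, 0, 0; Σd² = 2
ρ = 1 − 6Σd² / [n(n²−1)] = 1 − 6×2 / (6×35) = 1 − 12/210 ≈ 0.943

0.943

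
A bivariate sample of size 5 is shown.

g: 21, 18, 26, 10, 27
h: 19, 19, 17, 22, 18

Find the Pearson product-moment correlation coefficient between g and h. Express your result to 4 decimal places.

-0.9521

n = 5, Σg = 102, Σh = 95, Σg² = 2270, Σh² = 1819, Σgh = 1889
nΣgh − ΣgΣh = 9445 − 9690 = -245
nΣg² − (Σg)² = 11350 − 10404 = 946; nΣh² − (Σh)² = 9095 − 9025 = 70
r = -245 / √(946 × 70) = -245 / 257.3325 ≈ -0.9521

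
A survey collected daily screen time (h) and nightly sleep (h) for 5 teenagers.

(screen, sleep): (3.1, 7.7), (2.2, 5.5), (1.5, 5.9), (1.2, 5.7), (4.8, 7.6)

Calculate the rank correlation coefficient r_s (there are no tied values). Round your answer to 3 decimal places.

Rank screen: 4, 3, 2, 1, 5
Rank sleep: 5, 1, 3, 2, 4
d = rank(screen) − rank(sleep): -1, 2, -1, -1, 1; Σd² = 8
ρ = 1 − 6Σd² / [n(n²−1)] = 1 − 6×8 / (5×24) = 1 − 48/120 ≈ 0.600

0.600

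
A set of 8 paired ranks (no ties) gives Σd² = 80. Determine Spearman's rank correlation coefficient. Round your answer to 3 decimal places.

0.048

ρ = 1 − 6Σd² / [n(n²−1)] = 1 − 6×80 / (8×63)
  = 1 − 480/504 = 1 − 0.9524 ≈ 0.048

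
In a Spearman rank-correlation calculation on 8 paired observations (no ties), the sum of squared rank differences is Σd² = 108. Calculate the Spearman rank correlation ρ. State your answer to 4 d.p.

-0.2857

ρ = 1 − 6Σd² / [n(n²−1)] = 1 − 6×108 / (8×63)
  = 1 − 648/504 = 1 − 1.28571 ≈ -0.2857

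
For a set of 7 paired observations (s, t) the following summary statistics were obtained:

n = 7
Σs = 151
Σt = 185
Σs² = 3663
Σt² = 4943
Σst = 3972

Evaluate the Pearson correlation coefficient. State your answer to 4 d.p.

-0.1268

r = (nΣst − ΣsΣt) / √[(nΣs² − (Σs)²)(nΣt² − (Σt)²)]
Numerator: 7×3972 − 151×185 = -131
Denominator: √[(25641 − 22801)(34601 − 34225)] = √[2840 × 376] = 1033.3634
r = -131 / 1033.3634 ≈ -0.1268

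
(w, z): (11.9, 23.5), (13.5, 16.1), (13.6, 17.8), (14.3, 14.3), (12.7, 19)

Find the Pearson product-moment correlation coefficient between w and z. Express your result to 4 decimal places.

-0.9634

n = 5, Σw = 66, Σz = 90.7, Σw² = 874.6, Σz² = 1693.79, Σwz = 1184.87
nΣwz − ΣwΣz = 5924.35 − 5986.2 = -61.85
nΣw² − (Σw)² = 4373 − 4356 = 17; nΣz² − (Σz)² = 8468.95 − 8226.49 = 242.46
r = -61.85 / √(17 × 242.46) = -61.85 / 64.2014 ≈ -0.9634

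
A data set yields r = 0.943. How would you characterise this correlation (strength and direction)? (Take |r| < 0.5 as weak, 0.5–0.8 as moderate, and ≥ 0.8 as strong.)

r = 0.943 > 0 so the relationship is positive.
|r| = 0.943, which falls in the strong range.

strong positive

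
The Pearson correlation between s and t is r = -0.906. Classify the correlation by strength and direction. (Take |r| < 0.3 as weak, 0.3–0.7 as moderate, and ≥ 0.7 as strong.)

r = -0.906 < 0 so the relationship is negative.
|r| = 0.906, which falls in the strong range.

strong negative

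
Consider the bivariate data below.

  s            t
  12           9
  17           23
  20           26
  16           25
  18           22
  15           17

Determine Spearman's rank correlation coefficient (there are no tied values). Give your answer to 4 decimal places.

Rank s: 1, 4, 6, 3, 5, 2
Rank t: 1, 4, 6, 5, 3, 2
d = rank(s) − rank(t): 0, 0, 0, -2, 2, 0; Σd² = 8
ρ = 1 − 6Σd² / [n(n²−1)] = 1 − 6×8 / (6×35) = 1 − 48/210 ≈ 0.7714

0.7714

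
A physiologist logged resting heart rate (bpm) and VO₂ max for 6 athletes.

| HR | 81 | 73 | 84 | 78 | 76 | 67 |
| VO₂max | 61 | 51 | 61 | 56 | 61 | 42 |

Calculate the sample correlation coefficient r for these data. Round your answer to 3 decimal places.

0.901

n = 6, Σx = 459, Σy = 332, Σx² = 35295, Σy² = 18664, Σxy = 25606
nΣxy − ΣxΣy = 153636 − 152388 = 1248
nΣx² − (Σx)² = 211770 − 210681 = 1089; nΣy² − (Σy)² = 111984 − 110224 = 1760
r = 1248 / √(1089 × 1760) = 1248 / 1384.4277 ≈ 0.901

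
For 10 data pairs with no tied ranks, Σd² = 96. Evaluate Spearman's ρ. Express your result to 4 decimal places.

ρ = 1 − 6Σd² / [n(n²−1)] = 1 − 6×96 / (10×99)
  = 1 − 576/990 = 1 − 0.58182 ≈ 0.4182

0.4182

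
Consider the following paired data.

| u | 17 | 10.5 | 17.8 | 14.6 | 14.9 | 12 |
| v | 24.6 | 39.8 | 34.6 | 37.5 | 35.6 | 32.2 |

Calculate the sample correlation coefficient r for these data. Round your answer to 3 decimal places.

n = 6, Σu = 86.8, Σv = 204.3, Σu² = 1295.26, Σv² = 7096.81, Σuv = 2916.32
nΣuv − ΣuΣv = 17497.92 − 17733.24 = -235.32
nΣu² − (Σu)² = 7771.56 − 7534.24 = 237.32; nΣv² − (Σv)² = 42580.86 − 41738.49 = 842.37
r = -235.32 / √(237.32 × 842.37) = -235.32 / 447.1144 ≈ -0.526

-0.526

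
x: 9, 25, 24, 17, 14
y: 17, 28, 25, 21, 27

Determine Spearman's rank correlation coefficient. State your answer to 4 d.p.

0.7000

Rank x: 1, 5, 4, 3, 2
Rank y: 1, 5, 3, 2, 4
d = rank(x) − rank(y): 0, 0, 1, 1, -2; Σd² = 6
ρ = 1 − 6Σd² / [n(n²−1)] = 1 − 6×6 / (5×24) = 1 − 36/120 ≈ 0.7000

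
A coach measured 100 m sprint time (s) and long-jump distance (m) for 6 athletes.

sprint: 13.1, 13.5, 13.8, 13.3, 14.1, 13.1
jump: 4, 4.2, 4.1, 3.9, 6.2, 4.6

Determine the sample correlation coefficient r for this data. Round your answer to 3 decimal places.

n = 6, Σx = 80.9, Σy = 27, Σx² = 1091.61, Σy² = 125.26, Σxy = 365.23
nΣxy − ΣxΣy = 2191.38 − 2184.3 = 7.08
nΣx² − (Σx)² = 6549.66 − 6544.81 = 4.85; nΣy² − (Σy)² = 751.56 − 729 = 22.56
r = 7.08 / √(4.85 × 22.56) = 7.08 / 10.4602 ≈ 0.677

0.677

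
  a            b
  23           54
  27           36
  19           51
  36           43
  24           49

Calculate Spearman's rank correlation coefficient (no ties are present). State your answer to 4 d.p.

Rank a: 2, 4, 1, 5, 3
Rank b: 5, 1, 4, 2, 3
d = rank(a) − rank(b): -3, 3, -3, 3, 0; Σd² = 36
ρ = 1 − 6Σd² / [n(n²−1)] = 1 − 6×36 / (5×24) = 1 − 216/120 ≈ -0.8000

-0.8000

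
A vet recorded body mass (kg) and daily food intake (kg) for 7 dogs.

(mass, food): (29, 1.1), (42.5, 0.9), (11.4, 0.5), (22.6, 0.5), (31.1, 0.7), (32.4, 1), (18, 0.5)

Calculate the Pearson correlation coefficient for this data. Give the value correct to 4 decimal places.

n = 7, Σx = 187, Σy = 5.2, Σx² = 5628.94, Σy² = 4.26, Σxy = 150.32
nΣxy − ΣxΣy = 1052.24 − 972.4 = 79.84
nΣx² − (Σx)² = 39402.58 − 34969 = 4433.58; nΣy² − (Σy)² = 29.82 − 27.04 = 2.78
r = 79.84 / √(4433.58 × 2.78) = 79.84 / 111.0196 ≈ 0.7192

0.7192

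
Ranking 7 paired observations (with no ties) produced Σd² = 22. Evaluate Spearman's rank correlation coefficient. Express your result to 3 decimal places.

0.607

ρ = 1 − 6Σd² / [n(n²−1)] = 1 − 6×22 / (7×48)
  = 1 − 132/336 = 1 − 0.3929 ≈ 0.607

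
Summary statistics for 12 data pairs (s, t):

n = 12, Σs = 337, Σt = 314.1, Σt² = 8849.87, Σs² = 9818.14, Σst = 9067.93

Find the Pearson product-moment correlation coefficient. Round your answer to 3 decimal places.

0.524

r = (nΣst − ΣsΣt) / √[(nΣs² − (Σs)²)(nΣt² − (Σt)²)]
Numerator: 12×9067.93 − 337×314.1 = 2963.46
Denominator: √[(117817.68 − 113569)(106198.44 − 98658.81)] = √[4248.68 × 7539.63] = 5659.8123
r = 2963.46 / 5659.8123 ≈ 0.524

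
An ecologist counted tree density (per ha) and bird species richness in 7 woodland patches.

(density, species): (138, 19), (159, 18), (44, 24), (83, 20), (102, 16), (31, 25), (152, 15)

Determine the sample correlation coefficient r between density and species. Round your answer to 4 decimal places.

-0.8498

n = 7, Σx = 709, Σy = 137, Σx² = 87619, Σy² = 2767, Σxy = 12887
nΣxy − ΣxΣy = 90209 − 97133 = -6924
nΣx² − (Σx)² = 613333 − 502681 = 110652; nΣy² − (Σy)² = 19369 − 18769 = 600
r = -6924 / √(110652 × 600) = -6924 / 8148.0795 ≈ -0.8498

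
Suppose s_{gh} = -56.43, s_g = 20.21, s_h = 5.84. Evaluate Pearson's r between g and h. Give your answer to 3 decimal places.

r = Cov(g,h) / (s_g · s_h) = -56.43 / (20.21 × 5.84)
  = -56.43 / 118.0264 ≈ -0.478

-0.478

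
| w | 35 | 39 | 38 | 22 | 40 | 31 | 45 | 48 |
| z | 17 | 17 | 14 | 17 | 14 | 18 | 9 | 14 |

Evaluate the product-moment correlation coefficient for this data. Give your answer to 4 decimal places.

-0.6656

n = 8, Σw = 298, Σz = 120, Σw² = 11564, Σz² = 1860, Σwz = 4359
nΣwz − ΣwΣz = 34872 − 35760 = -888
nΣw² − (Σw)² = 92512 − 88804 = 3708; nΣz² − (Σz)² = 14880 − 14400 = 480
r = -888 / √(3708 × 480) = -888 / 1334.1064 ≈ -0.6656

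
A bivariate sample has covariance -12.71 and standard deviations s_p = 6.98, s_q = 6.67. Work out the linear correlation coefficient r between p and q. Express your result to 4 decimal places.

-0.2730

r = Cov(p,q) / (s_p · s_q) = -12.71 / (6.98 × 6.67)
  = -12.71 / 46.5566 ≈ -0.2730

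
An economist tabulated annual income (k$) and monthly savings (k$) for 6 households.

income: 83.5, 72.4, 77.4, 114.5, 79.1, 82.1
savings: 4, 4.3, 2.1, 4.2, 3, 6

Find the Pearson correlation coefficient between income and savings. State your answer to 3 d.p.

0.167

n = 6, Σx = 509, Σy = 23.6, Σx² = 44312.24, Σy² = 101.54, Σxy = 2018.66
nΣxy − ΣxΣy = 12111.96 − 12012.4 = 99.56
nΣx² − (Σx)² = 265873.44 − 259081 = 6792.44; nΣy² − (Σy)² = 609.24 − 556.96 = 52.28
r = 99.56 / √(6792.44 × 52.28) = 99.56 / 595.9100 ≈ 0.167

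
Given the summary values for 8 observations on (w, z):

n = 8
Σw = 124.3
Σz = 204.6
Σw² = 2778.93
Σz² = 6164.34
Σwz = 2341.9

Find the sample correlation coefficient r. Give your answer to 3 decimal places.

r = (nΣwz − ΣwΣz) / √[(nΣw² − (Σw)²)(nΣz² − (Σz)²)]
Numerator: 8×2341.9 − 124.3×204.6 = -6696.58
Denominator: √[(22231.44 − 15450.49)(49314.72 − 41861.16)] = √[6780.95 × 7453.56] = 7109.3050
r = -6696.58 / 7109.3050 ≈ -0.942

-0.942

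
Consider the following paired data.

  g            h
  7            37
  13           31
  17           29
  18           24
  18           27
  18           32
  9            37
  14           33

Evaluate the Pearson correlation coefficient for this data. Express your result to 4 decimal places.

n = 8, Σg = 114, Σh = 250, Σg² = 1756, Σh² = 7958, Σgh = 3444
nΣgh − ΣgΣh = 27552 − 28500 = -948
nΣg² − (Σg)² = 14048 − 12996 = 1052; nΣh² − (Σh)² = 63664 − 62500 = 1164
r = -948 / √(1052 × 1164) = -948 / 1106.5839 ≈ -0.8567

-0.8567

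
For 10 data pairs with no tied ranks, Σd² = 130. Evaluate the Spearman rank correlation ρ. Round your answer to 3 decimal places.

0.212

ρ = 1 − 6Σd² / [n(n²−1)] = 1 − 6×130 / (10×99)
  = 1 − 780/990 = 1 − 0.7879 ≈ 0.212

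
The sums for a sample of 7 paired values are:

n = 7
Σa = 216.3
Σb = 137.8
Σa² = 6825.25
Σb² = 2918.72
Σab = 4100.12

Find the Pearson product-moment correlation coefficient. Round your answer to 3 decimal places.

-0.925

r = (nΣab − ΣaΣb) / √[(nΣa² − (Σa)²)(nΣb² − (Σb)²)]
Numerator: 7×4100.12 − 216.3×137.8 = -1105.3
Denominator: √[(47776.75 − 46785.69)(20431.04 − 18988.84)] = √[991.06 × 1442.2] = 1195.5362
r = -1105.3 / 1195.5362 ≈ -0.925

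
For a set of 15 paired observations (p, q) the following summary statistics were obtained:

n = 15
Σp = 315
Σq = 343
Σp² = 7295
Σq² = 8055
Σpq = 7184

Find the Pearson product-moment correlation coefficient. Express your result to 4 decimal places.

-0.0501

r = (nΣpq − ΣpΣq) / √[(nΣp² − (Σp)²)(nΣq² − (Σq)²)]
Numerator: 15×7184 − 315×343 = -285
Denominator: √[(109425 − 99225)(120825 − 117649)] = √[10200 × 3176] = 5691.6781
r = -285 / 5691.6781 ≈ -0.0501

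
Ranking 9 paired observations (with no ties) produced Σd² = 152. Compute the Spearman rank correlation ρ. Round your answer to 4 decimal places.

-0.2667

ρ = 1 − 6Σd² / [n(n²−1)] = 1 − 6×152 / (9×80)
  = 1 − 912/720 = 1 − 1.26667 ≈ -0.2667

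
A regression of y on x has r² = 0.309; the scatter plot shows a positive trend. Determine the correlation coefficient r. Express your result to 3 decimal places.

0.556

|r| = √0.309 = 0.556
The association is positive, so r = 0.556.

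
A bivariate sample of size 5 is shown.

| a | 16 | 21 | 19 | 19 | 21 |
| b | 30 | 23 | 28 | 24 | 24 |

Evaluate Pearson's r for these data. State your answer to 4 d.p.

-0.8768

n = 5, Σa = 96, Σb = 129, Σa² = 1860, Σb² = 3365, Σab = 2455
nΣab − ΣaΣb = 12275 − 12384 = -109
nΣa² − (Σa)² = 9300 − 9216 = 84; nΣb² − (Σb)² = 16825 − 16641 = 184
r = -109 / √(84 × 184) = -109 / 124.3222 ≈ -0.8768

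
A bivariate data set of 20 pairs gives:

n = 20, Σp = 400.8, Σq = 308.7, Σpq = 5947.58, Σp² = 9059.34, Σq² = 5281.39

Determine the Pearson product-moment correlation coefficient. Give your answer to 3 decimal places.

-0.328

r = (nΣpq − ΣpΣq) / √[(nΣp² − (Σp)²)(nΣq² − (Σq)²)]
Numerator: 20×5947.58 − 400.8×308.7 = -4775.36
Denominator: √[(181186.8 − 160640.64)(105627.8 − 95295.69)] = √[20546.16 × 10332.11] = 14570.0098
r = -4775.36 / 14570.0098 ≈ -0.328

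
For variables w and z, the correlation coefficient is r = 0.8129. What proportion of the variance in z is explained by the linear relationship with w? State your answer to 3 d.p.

0.661

r² = (0.8129)² = 0.661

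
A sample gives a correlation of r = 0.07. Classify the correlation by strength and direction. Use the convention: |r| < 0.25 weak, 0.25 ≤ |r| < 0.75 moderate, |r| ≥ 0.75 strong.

weak positive

r = 0.07 > 0 so the relationship is positive.
|r| = 0.07, which falls in the weak range.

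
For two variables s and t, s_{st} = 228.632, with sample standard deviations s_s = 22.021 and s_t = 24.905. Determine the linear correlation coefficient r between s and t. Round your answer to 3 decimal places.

r = Cov(s,t) / (s_s · s_t) = 228.632 / (22.021 × 24.905)
  = 228.632 / 548.4330 ≈ 0.417

0.417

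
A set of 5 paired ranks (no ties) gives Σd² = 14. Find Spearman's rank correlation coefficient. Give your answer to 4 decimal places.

0.3000

ρ = 1 − 6Σd² / [n(n²−1)] = 1 − 6×14 / (5×24)
  = 1 − 84/120 = 1 − 0.70000 ≈ 0.3000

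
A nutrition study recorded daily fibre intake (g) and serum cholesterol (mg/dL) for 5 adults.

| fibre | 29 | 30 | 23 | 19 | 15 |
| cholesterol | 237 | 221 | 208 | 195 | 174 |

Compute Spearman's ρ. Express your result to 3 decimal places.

0.900

Rank fibre: 4, 5, 3, 2, 1
Rank cholesterol: 5, 4, 3, 2, 1
d = rank(fibre) − rank(cholesterol): -1, 1, 0, 0, 0; Σd² = 2
ρ = 1 − 6Σd² / [n(n²−1)] = 1 − 6×2 / (5×24) = 1 − 12/120 ≈ 0.900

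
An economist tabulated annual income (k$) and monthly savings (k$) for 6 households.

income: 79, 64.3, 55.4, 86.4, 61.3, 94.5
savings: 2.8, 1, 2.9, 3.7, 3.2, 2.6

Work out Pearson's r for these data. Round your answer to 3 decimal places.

n = 6, Σx = 440.9, Σy = 16.2, Σx² = 33597.55, Σy² = 47.94, Σxy = 1207.7
nΣxy − ΣxΣy = 7246.2 − 7142.58 = 103.62
nΣx² − (Σx)² = 201585.3 − 194392.81 = 7192.49; nΣy² − (Σy)² = 287.64 − 262.44 = 25.2
r = 103.62 / √(7192.49 × 25.2) = 103.62 / 425.7355 ≈ 0.243

0.243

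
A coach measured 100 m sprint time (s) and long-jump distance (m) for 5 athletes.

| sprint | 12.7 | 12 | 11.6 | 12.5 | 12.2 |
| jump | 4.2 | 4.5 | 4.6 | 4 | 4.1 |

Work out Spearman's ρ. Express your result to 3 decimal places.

Rank sprint: 5, 2, 1, 4, 3
Rank jump: 3, 4, 5, 1, 2
d = rank(sprint) − rank(jump): 2, -2, -4, 3, 1; Σd² = 34
ρ = 1 − 6Σd² / [n(n²−1)] = 1 − 6×34 / (5×24) = 1 − 204/120 ≈ -0.700

-0.700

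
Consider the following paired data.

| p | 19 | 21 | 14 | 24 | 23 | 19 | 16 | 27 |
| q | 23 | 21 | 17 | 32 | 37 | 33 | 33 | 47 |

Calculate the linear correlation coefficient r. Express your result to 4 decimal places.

n = 8, Σp = 163, Σq = 243, Σp² = 3449, Σq² = 8039, Σpq = 5159
nΣpq − ΣpΣq = 41272 − 39609 = 1663
nΣp² − (Σp)² = 27592 − 26569 = 1023; nΣq² − (Σq)² = 64312 − 59049 = 5263
r = 1663 / √(1023 × 5263) = 1663 / 2320.3554 ≈ 0.7167

0.7167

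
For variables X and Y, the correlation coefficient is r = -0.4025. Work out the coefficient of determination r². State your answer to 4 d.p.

r² = (-0.4025)² = 0.1620

0.1620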